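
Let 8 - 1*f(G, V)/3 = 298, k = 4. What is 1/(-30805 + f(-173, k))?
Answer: -1/31675 ≈ -3.1571e-5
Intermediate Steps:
f(G, V) = -870 (f(G, V) = 24 - 3*298 = 24 - 894 = -870)
1/(-30805 + f(-173, k)) = 1/(-30805 - 870) = 1/(-31675) = -1/31675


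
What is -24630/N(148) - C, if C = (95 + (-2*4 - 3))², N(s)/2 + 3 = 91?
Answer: -633243/88 ≈ -7195.9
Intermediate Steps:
N(s) = 176 (N(s) = -6 + 2*91 = -6 + 182 = 176)
C = 7056 (C = (95 + (-8 - 3))² = (95 - 11)² = 84² = 7056)
-24630/N(148) - C = -24630/176 - 1*7056 = -24630*1/176 - 7056 = -12315/88 - 7056 = -633243/88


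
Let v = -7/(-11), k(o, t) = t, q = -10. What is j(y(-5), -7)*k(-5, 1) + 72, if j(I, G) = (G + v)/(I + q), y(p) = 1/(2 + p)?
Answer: 24762/341 ≈ 72.616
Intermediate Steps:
v = 7/11 (v = -7*(-1/11) = 7/11 ≈ 0.63636)
j(I, G) = (7/11 + G)/(-10 + I) (j(I, G) = (G + 7/11)/(I - 10) = (7/11 + G)/(-10 + I))
j(y(-5), -7)*k(-5, 1) + 72 = ((7/11 - 7)/(-10 + 1/(2 - 5)))*1 + 72 = (-70/11/(-10 + 1/(-3)))*1 + 72 = (-70/11/(-10 - 1/3))*1 + 72 = (-70/11/(-31/3))*1 + 72 = -3/31*(-70/11)*1 + 72 = (210/341)*1 + 72 = 210/341 + 72 = 24762/341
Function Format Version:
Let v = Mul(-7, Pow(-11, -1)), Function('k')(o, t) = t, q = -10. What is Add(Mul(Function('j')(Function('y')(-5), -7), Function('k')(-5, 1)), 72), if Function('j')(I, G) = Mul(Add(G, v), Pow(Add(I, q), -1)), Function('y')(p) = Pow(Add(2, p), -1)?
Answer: Rational(24762, 341) ≈ 72.616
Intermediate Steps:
v = Rational(7, 11) (v = Mul(-7, Rational(-1, 11)) = Rational(7, 11) ≈ 0.63636)
Function('j')(I, G) = Mul(Pow(Add(-10, I), -1), Add(Rational(7, 11), G)) (Function('j')(I, G) = Mul(Add(G, Rational(7, 11)), Pow(Add(I, -10), -1)) = Mul(Add(Rational(7, 11), G), Pow(Add(-10, I), -1)) = Mul(Pow(Add(-10, I), -1), Add(Rational(7, 11), G)))
Add(Mul(Function('j')(Function('y')(-5), -7), Function('k')(-5, 1)), 72) = Add(Mul(Mul(Pow(Add(-10, Pow(Add(2, -5), -1)), -1), Add(Rational(7, 11), -7)), 1), 72) = Add(Mul(Mul(Pow(Add(-10, Pow(-3, -1)), -1), Rational(-70, 11)), 1), 72) = Add(Mul(Mul(Pow(Add(-10, Rational(-1, 3)), -1), Rational(-70, 11)), 1), 72) = Add(Mul(Mul(Pow(Rational(-31, 3), -1), Rational(-70, 11)), 1), 72) = Add(Mul(Mul(Rational(-3, 31), Rational(-70, 11)), 1), 72) = Add(Mul(Rational(210, 341), 1), 72) = Add(Rational(210, 341), 72) = Rational(24762, 341)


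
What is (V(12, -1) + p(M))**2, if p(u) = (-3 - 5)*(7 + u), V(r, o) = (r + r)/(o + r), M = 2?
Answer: 589824/121 ≈ 4874.6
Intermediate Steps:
V(r, o) = 2*r/(o + r) (V(r, o) = (2*r)/(o + r) = 2*r/(o + r))
p(u) = -56 - 8*u (p(u) = -8*(7 + u) = -56 - 8*u)
(V(12, -1) + p(M))**2 = (2*12/(-1 + 12) + (-56 - 8*2))**2 = (2*12/11 + (-56 - 16))**2 = (2*12*(1/11) - 72)**2 = (24/11 - 72)**2 = (-768/11)**2 = 589824/121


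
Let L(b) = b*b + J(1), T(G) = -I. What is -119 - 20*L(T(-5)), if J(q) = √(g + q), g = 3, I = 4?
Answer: -479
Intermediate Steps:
T(G) = -4 (T(G) = -1*4 = -4)
J(q) = √(3 + q)
L(b) = 2 + b² (L(b) = b*b + √(3 + 1) = b² + √4 = b² + 2 = 2 + b²)
-119 - 20*L(T(-5)) = -119 - 20*(2 + (-4)²) = -119 - 20*(2 + 16) = -119 - 20*18 = -119 - 360 = -479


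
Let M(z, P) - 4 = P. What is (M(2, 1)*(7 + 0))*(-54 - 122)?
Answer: -6160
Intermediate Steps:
M(z, P) = 4 + P
(M(2, 1)*(7 + 0))*(-54 - 122) = ((4 + 1)*(7 + 0))*(-54 - 122) = (5*7)*(-176) = 35*(-176) = -6160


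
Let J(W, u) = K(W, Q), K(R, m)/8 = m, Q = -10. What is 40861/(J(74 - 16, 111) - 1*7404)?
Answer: -40861/7484 ≈ -5.4598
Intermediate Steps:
K(R, m) = 8*m
J(W, u) = -80 (J(W, u) = 8*(-10) = -80)
40861/(J(74 - 16, 111) - 1*7404) = 40861/(-80 - 1*7404) = 40861/(-80 - 7404) = 40861/(-7484) = 40861*(-1/7484) = -40861/7484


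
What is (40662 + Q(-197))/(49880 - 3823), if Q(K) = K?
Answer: 40465/46057 ≈ 0.87858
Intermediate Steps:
(40662 + Q(-197))/(49880 - 3823) = (40662 - 197)/(49880 - 3823) = 40465/46057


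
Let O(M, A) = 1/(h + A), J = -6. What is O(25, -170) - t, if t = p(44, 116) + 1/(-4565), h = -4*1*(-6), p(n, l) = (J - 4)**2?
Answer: -66653419/666490 ≈ -100.01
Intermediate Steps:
p(n, l) = 100 (p(n, l) = (-6 - 4)**2 = (-10)**2 = 100)
h = 24 (h = -4*(-6) = 24)
O(M, A) = 1/(24 + A)
t = 456499/4565 (t = 100 + 1/(-4565) = 100 - 1/4565 = 456499/4565 ≈ 100.00)
O(25, -170) - t = 1/(24 - 170) - 1*456499/4565 = 1/(-146) - 456499/4565 = -1/146 - 456499/4565 = -66653419/666490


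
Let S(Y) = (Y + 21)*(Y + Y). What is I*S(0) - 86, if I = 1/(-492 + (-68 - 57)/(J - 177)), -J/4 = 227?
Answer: -86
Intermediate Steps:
J = -908 (J = -4*227 = -908)
S(Y) = 2*Y*(21 + Y) (S(Y) = (21 + Y)*(2*Y) = 2*Y*(21 + Y))
I = -217/106739 (I = 1/(-492 + (-68 - 57)/(-908 - 177)) = 1/(-492 - 125/(-1085)) = 1/(-492 - 125*(-1/1085)) = 1/(-492 + 25/217) = 1/(-106739/217) = -217/106739 ≈ -0.0020330)
I*S(0) - 86 = -434*0*(21 + 0)/106739 - 86 = -434*0*21/106739 - 86 = -217/106739*0 - 86 = 0 - 86 = -86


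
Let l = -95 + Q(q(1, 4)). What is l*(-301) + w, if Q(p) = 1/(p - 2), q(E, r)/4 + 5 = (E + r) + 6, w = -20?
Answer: 628349/22 ≈ 28561.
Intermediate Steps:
q(E, r) = 4 + 4*E + 4*r (q(E, r) = -20 + 4*((E + r) + 6) = -20 + 4*(6 + E + r) = -20 + (24 + 4*E + 4*r) = 4 + 4*E + 4*r)
Q(p) = 1/(-2 + p)
l = -2089/22 (l = -95 + 1/(-2 + (4 + 4*1 + 4*4)) = -95 + 1/(-2 + (4 + 4 + 16)) = -95 + 1/(-2 + 24) = -95 + 1/22 = -2089/22 ≈ -94.955)
l*(-301) + w = -2089/22*(-301) - 20 = 628789/22 - 20 = 628349/22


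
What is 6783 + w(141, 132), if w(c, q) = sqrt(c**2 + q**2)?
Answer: 6783 + 3*sqrt(4145) ≈ 6976.1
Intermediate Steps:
6783 + w(141, 132) = 6783 + sqrt(141**2 + 132**2) = 6783 + sqrt(19881 + 17424) = 6783 + sqrt(37305) = 6783 + 3*sqrt(4145)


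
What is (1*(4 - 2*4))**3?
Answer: -64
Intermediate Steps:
(1*(4 - 2*4))**3 = (1*(4 - 8))**3 = (1*(-4))**3 = (-4)**3 = -64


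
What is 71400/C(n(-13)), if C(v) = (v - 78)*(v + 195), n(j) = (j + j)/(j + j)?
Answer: -2550/539 ≈ -4.7310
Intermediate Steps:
n(j) = 1 (n(j) = (2*j)/((2*j)) = (2*j)*(1/(2*j)) = 1)
C(v) = (-78 + v)*(195 + v)
71400/C(n(-13)) = 71400/(-15210 + 1² + 117*1) = 71400/(-15210 + 1 + 117) = 71400/(-15092) = 71400*(-1/15092) = -2550/539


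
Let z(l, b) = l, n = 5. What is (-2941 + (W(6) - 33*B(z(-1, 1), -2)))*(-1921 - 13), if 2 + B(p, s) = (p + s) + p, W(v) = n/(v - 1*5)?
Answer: 5295292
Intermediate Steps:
W(v) = 5/(-5 + v) (W(v) = 5/(v - 1*5) = 5/(v - 5) = 5/(-5 + v))
B(p, s) = -2 + s + 2*p (B(p, s) = -2 + ((p + s) + p) = -2 + (s + 2*p) = -2 + s + 2*p)
(-2941 + (W(6) - 33*B(z(-1, 1), -2)))*(-1921 - 13) = (-2941 + (5/(-5 + 6) - 33*(-2 - 2 + 2*(-1))))*(-1921 - 13) = (-2941 + (5/1 - 33*(-2 - 2 - 2)))*(-1934) = (-2941 + (5*1 - 33*(-6)))*(-1934) = (-2941 + (5 + 198))*(-1934) = (-2941 + 203)*(-1934) = -2738*(-1934) = 5295292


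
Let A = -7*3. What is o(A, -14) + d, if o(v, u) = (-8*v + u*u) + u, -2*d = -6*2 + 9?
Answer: 703/2 ≈ 351.50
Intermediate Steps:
A = -21
d = 3/2 (d = -(-6*2 + 9)/2 = -(-12 + 9)/2 = -½*(-3) = 3/2 ≈ 1.5000)
o(v, u) = u + u² - 8*v (o(v, u) = (-8*v + u²) + u = (u² - 8*v) + u = u + u² - 8*v)
o(A, -14) + d = (-14 + (-14)² - 8*(-21)) + 3/2 = (-14 + 196 + 168) + 3/2 = 350 + 3/2 = 703/2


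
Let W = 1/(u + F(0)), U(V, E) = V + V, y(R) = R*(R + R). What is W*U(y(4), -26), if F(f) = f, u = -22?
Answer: -32/11 ≈ -2.9091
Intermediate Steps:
y(R) = 2*R**2 (y(R) = R*(2*R) = 2*R**2)
U(V, E) = 2*V
W = -1/22 (W = 1/(-22 + 0) = 1/(-22) = -1/22 ≈ -0.045455)
W*U(y(4), -26) = -2*4**2/11 = -2*16/11 = -32/11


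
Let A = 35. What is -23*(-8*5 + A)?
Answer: 115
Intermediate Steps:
-23*(-8*5 + A) = -23*(-8*5 + 35) = -23*(-40 + 35) = -23*(-5) = 115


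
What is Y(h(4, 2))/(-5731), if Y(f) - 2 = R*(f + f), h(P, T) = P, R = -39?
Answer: 310/5731 ≈ 0.054092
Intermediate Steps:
Y(f) = 2 - 78*f (Y(f) = 2 - 39*(f + f) = 2 - 78*f)
Y(h(4, 2))/(-5731) = (2 - 78*4)/(-5731) = (2 - 312)*(-1/5731) = -310*(-1/5731) = 310/5731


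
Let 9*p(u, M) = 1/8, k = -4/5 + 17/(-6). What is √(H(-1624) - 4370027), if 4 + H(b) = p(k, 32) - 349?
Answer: I*√629334718/12 ≈ 2090.5*I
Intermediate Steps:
k = -109/30 (k = -4*⅕ + 17*(-⅙) = -⅘ - 17/6 = -109/30 ≈ -3.6333)
p(u, M) = 1/72 (p(u, M) = (⅑)/8 = (⅑)*(⅛) = 1/72)
H(b) = -25415/72 (H(b) = -4 + (1/72 - 349) = -4 - 25127/72 = -25415/72)
√(H(-1624) - 4370027) = √(-25415/72 - 4370027) = √(-314667359/72) = I*√629334718/12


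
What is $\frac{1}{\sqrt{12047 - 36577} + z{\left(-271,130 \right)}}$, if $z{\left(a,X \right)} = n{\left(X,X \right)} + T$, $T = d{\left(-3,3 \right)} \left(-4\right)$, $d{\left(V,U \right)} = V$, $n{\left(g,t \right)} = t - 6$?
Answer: $\frac{68}{21513} - \frac{i \sqrt{24530}}{43026} \approx 0.0031609 - 0.0036401 i$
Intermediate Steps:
$n{\left(g,t \right)} = -6 + t$
$T = 12$ ($T = \left(-3\right) \left(-4\right) = 12$)
$z{\left(a,X \right)} = 6 + X$ ($z{\left(a,X \right)} = \left(-6 + X\right) + 12 = 6 + X$)
$\frac{1}{\sqrt{12047 - 36577} + z{\left(-271,130 \right)}} = \frac{1}{\sqrt{12047 - 36577} + \left(6 + 130\right)} = \frac{1}{\sqrt{-24530} + 136} = \frac{1}{i \sqrt{24530} + 136} = \frac{1}{136 + i \sqrt{24530}}$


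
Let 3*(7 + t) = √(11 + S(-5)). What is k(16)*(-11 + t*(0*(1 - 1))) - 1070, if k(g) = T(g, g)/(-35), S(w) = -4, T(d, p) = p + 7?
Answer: -37197/35 ≈ -1062.8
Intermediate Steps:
T(d, p) = 7 + p
k(g) = -⅕ - g/35 (k(g) = (7 + g)/(-35) = (7 + g)*(-1/35) = -⅕ - g/35)
t = -7 + √7/3 (t = -7 + √(11 - 4)/3 = -7 + √7/3 ≈ -6.1181)
k(16)*(-11 + t*(0*(1 - 1))) - 1070 = (-⅕ - 1/35*16)*(-11 + (-7 + √7/3)*(0*(1 - 1))) - 1070 = (-⅕ - 16/35)*(-11 + (-7 + √7/3)*(0*0)) - 1070 = -23*(-11 + (-7 + √7/3)*0)/35 - 1070 = -23*(-11 + 0)/35 - 1070 = -23/35*(-11) - 1070 = 253/35 - 1070 = -37197/35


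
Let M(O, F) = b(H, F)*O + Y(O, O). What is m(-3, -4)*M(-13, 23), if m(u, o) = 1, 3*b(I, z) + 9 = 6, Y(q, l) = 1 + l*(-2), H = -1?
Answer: 40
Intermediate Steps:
Y(q, l) = 1 - 2*l
b(I, z) = -1 (b(I, z) = -3 + (⅓)*6 = -3 + 2 = -1)
M(O, F) = 1 - 3*O (M(O, F) = -O + (1 - 2*O) = 1 - 3*O)
m(-3, -4)*M(-13, 23) = 1*(1 - 3*(-13)) = 1*(1 + 39) = 1*40 = 40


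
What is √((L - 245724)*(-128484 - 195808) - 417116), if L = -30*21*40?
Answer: 2*√21964517173 ≈ 2.9641e+5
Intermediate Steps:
L = -25200 (L = -630*40 = -25200)
√((L - 245724)*(-128484 - 195808) - 417116) = √((-25200 - 245724)*(-128484 - 195808) - 417116) = √(-270924*(-324292) - 417116) = √(87858485808 - 417116) = √87858068692 = 2*√21964517173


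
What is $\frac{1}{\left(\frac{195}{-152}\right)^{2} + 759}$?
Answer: $\frac{23104}{17573961} \approx 0.0013147$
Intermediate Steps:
$\frac{1}{\left(\frac{195}{-152}\right)^{2} + 759} = \frac{1}{\left(195 \left(- \frac{1}{152}\right)\right)^{2} + 759} = \frac{1}{\left(- \frac{195}{152}\right)^{2} + 759} = \frac{1}{\frac{38025}{23104} + 759} = \frac{1}{\frac{17573961}{23104}} = \frac{23104}{17573961}$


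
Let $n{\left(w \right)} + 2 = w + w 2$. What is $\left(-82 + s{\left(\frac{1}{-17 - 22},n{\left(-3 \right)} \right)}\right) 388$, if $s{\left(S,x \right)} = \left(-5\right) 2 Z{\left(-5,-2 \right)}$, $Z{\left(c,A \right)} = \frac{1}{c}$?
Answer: $-31040$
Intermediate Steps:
$n{\left(w \right)} = -2 + 3 w$ ($n{\left(w \right)} = -2 + \left(w + w 2\right) = -2 + \left(w + 2 w\right) = -2 + 3 w$)
$s{\left(S,x \right)} = 2$ ($s{\left(S,x \right)} = \frac{\left(-5\right) 2}{-5} = \left(-10\right) \left(- \frac{1}{5}\right) = 2$)
$\left(-82 + s{\left(\frac{1}{-17 - 22},n{\left(-3 \right)} \right)}\right) 388 = \left(-82 + 2\right) 388 = \left(-80\right) 388 = -31040$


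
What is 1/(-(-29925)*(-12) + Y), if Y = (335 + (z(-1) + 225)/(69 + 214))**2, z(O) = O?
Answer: -80089/19729449059 ≈ -4.0594e-6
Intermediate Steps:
Y = 9030510841/80089 (Y = (335 + (-1 + 225)/(69 + 214))**2 = (335 + 224/283)**2 = (95029/283)**2 = 9030510841/80089 ≈ 1.1276e+5)
1/(-(-29925)*(-12) + Y) = 1/(-(-29925)*(-12) + 9030510841/80089) = 1/(-75*4788 + 9030510841/80089) = 1/(-359100 + 9030510841/80089) = 1/(-19729449059/80089) = -80089/19729449059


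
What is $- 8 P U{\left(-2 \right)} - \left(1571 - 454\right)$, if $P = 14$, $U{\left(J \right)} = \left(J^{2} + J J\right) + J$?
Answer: $-1789$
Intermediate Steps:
$U{\left(J \right)} = J + 2 J^{2}$ ($U{\left(J \right)} = \left(J^{2} + J^{2}\right) + J = 2 J^{2} + J = J + 2 J^{2}$)
$- 8 P U{\left(-2 \right)} - \left(1571 - 454\right) = \left(-8\right) 14 \left(- 2 \left(1 + 2 \left(-2\right)\right)\right) - \left(1571 - 454\right) = - 112 \left(- 2 \left(1 - 4\right)\right) - \left(1571 - 454\right) = - 112 \left(\left(-2\right) \left(-3\right)\right) - 1117 = \left(-112\right) 6 - 1117 = -672 - 1117 = -1789$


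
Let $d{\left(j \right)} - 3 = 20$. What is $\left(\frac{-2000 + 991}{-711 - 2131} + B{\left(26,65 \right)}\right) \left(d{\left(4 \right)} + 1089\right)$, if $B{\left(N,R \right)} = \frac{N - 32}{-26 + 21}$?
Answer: $\frac{12285932}{7105} \approx 1729.2$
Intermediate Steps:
$B{\left(N,R \right)} = \frac{32}{5} - \frac{N}{5}$ ($B{\left(N,R \right)} = \frac{-32 + N}{-5} = \left(-32 + N\right) \left(- \frac{1}{5}\right) = \frac{32}{5} - \frac{N}{5}$)
$d{\left(j \right)} = 23$ ($d{\left(j \right)} = 3 + 20 = 23$)
$\left(\frac{-2000 + 991}{-711 - 2131} + B{\left(26,65 \right)}\right) \left(d{\left(4 \right)} + 1089\right) = \left(\frac{-2000 + 991}{-711 - 2131} + \left(\frac{32}{5} - \frac{26}{5}\right)\right) \left(23 + 1089\right) = \left(- \frac{1009}{-2842} + \left(\frac{32}{5} - \frac{26}{5}\right)\right) 1112 = \left(\left(-1009\right) \left(- \frac{1}{2842}\right) + \frac{6}{5}\right) 1112 = \left(\frac{1009}{2842} + \frac{6}{5}\right) 1112 = \frac{22097}{14210} \cdot 1112 = \frac{12285932}{7105}$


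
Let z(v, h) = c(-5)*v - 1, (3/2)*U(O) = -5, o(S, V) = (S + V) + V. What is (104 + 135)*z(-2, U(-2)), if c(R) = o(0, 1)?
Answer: -1195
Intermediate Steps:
o(S, V) = S + 2*V
U(O) = -10/3 (U(O) = (⅔)*(-5) = -10/3)
c(R) = 2 (c(R) = 0 + 2*1 = 0 + 2 = 2)
z(v, h) = -1 + 2*v (z(v, h) = 2*v - 1 = -1 + 2*v)
(104 + 135)*z(-2, U(-2)) = (104 + 135)*(-1 + 2*(-2)) = 239*(-1 - 4) = 239*(-5) = -1195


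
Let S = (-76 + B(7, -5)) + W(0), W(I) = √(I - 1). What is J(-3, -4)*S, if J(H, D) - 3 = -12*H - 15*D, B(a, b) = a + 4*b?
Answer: -8811 + 99*I ≈ -8811.0 + 99.0*I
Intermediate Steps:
J(H, D) = 3 - 15*D - 12*H (J(H, D) = 3 + (-12*H - 15*D) = 3 + (-15*D - 12*H) = 3 - 15*D - 12*H)
W(I) = √(-1 + I)
S = -89 + I (S = (-76 + (7 + 4*(-5))) + √(-1 + 0) = (-76 + (7 - 20)) + √(-1) = (-76 - 13) + I = -89 + I ≈ -89.0 + 1.0*I)
J(-3, -4)*S = (3 - 15*(-4) - 12*(-3))*(-89 + I) = (3 + 60 + 36)*(-89 + I) = 99*(-89 + I) = -8811 + 99*I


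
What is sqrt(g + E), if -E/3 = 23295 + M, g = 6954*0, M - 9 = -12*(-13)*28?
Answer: 6*I*sqrt(2306) ≈ 288.13*I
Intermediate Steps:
M = 4377 (M = 9 - 12*(-13)*28 = 9 + 156*28 = 9 + 4368 = 4377)
g = 0
E = -83016 (E = -3*(23295 + 4377) = -3*27672 = -83016)
sqrt(g + E) = sqrt(0 - 83016) = sqrt(-83016) = 6*I*sqrt(2306)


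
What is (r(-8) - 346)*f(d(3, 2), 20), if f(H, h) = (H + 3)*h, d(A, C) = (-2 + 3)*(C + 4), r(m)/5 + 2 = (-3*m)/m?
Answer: -66780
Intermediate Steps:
r(m) = -25 (r(m) = -10 + 5*((-3*m)/m) = -10 + 5*(-3) = -10 - 15 = -25)
d(A, C) = 4 + C (d(A, C) = 1*(4 + C) = 4 + C)
f(H, h) = h*(3 + H) (f(H, h) = (3 + H)*h = h*(3 + H))
(r(-8) - 346)*f(d(3, 2), 20) = (-25 - 346)*(20*(3 + (4 + 2))) = -7420*(3 + 6) = -7420*9 = -371*180 = -66780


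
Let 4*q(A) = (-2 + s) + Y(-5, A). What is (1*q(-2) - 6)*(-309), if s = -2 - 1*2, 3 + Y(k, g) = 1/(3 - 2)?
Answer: 2472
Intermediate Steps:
Y(k, g) = -2 (Y(k, g) = -3 + 1/(3 - 2) = -3 + 1/1 = -3 + 1 = -2)
s = -4 (s = -2 - 2 = -4)
q(A) = -2 (q(A) = ((-2 - 4) - 2)/4 = (-6 - 2)/4 = (¼)*(-8) = -2)
(1*q(-2) - 6)*(-309) = (1*(-2) - 6)*(-309) = (-2 - 6)*(-309) = -8*(-309) = 2472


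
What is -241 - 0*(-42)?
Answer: -241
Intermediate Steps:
-241 - 0*(-42) = -241 - 9*0 = -241 + 0 = -241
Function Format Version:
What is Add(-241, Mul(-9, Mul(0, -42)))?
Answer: -241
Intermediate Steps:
Add(-241, Mul(-9, Mul(0, -42))) = Add(-241, Mul(-9, 0)) = Add(-241, 0) = -241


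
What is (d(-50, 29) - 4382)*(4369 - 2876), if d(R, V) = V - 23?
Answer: -6533368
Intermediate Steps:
d(R, V) = -23 + V
(d(-50, 29) - 4382)*(4369 - 2876) = ((-23 + 29) - 4382)*(4369 - 2876) = (6 - 4382)*1493 = -4376*1493 = -6533368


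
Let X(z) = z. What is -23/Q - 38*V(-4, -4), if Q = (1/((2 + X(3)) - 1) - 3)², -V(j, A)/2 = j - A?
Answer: -368/121 ≈ -3.0413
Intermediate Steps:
V(j, A) = -2*j + 2*A (V(j, A) = -2*(j - A) = -2*j + 2*A)
Q = 121/16 (Q = (1/((2 + 3) - 1) - 3)² = (1/(5 - 1) - 3)² = (1/4 - 3)² = (¼ - 3)² = (-11/4)² = 121/16 ≈ 7.5625)
-23/Q - 38*V(-4, -4) = -23/121/16 - 38*(-2*(-4) + 2*(-4)) = -23*16/121 - 38*(8 - 8) = -368/121 - 38*0 = -368/121 + 0 = -368/121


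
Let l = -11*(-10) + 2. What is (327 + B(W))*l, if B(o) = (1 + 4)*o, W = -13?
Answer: 29344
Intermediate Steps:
l = 112 (l = 110 + 2 = 112)
B(o) = 5*o
(327 + B(W))*l = (327 + 5*(-13))*112 = (327 - 65)*112 = 262*112 = 29344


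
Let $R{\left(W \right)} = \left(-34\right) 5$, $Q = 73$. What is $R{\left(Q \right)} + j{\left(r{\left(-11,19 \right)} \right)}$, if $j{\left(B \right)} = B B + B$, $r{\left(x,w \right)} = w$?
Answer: $210$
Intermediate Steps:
$j{\left(B \right)} = B + B^{2}$ ($j{\left(B \right)} = B^{2} + B = B + B^{2}$)
$R{\left(W \right)} = -170$
$R{\left(Q \right)} + j{\left(r{\left(-11,19 \right)} \right)} = -170 + 19 \left(1 + 19\right) = -170 + 19 \cdot 20 = -170 + 380 = 210$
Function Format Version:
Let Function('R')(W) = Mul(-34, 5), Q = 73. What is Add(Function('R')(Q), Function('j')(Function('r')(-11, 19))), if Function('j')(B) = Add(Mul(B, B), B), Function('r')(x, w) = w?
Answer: 210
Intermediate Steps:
Function('j')(B) = Add(B, Pow(B, 2)) (Function('j')(B) = Add(Pow(B, 2), B) = Add(B, Pow(B, 2)))
Function('R')(W) = -170
Add(Function('R')(Q), Function('j')(Function('r')(-11, 19))) = Add(-170, Mul(19, Add(1, 19))) = Add(-170, Mul(19, 20)) = Add(-170, 380) = 210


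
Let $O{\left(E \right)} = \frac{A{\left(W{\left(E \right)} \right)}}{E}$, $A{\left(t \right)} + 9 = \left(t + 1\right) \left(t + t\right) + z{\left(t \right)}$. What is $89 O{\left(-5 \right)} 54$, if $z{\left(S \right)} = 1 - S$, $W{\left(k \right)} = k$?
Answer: $- \frac{177822}{5} \approx -35564.0$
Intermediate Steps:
$A{\left(t \right)} = -8 - t + 2 t \left(1 + t\right)$ ($A{\left(t \right)} = -9 - \left(-1 + t - \left(t + 1\right) \left(t + t\right)\right) = -9 - \left(-1 + t - \left(1 + t\right) 2 t\right) = -9 - \left(-1 + t - 2 t \left(1 + t\right)\right) = -9 + \left(1 - t + 2 t \left(1 + t\right)\right) = -8 - t + 2 t \left(1 + t\right)$)
$O{\left(E \right)} = \frac{-8 + E + 2 E^{2}}{E}$
$89 O{\left(-5 \right)} 54 = 89 \left(1 - \frac{8}{-5} + 2 \left(-5\right)\right) 54 = 89 \left(1 - - \frac{8}{5} - 10\right) 54 = 89 \left(1 + \frac{8}{5} - 10\right) 54 = 89 \left(- \frac{37}{5}\right) 54 = \left(- \frac{3293}{5}\right) 54 = - \frac{177822}{5}$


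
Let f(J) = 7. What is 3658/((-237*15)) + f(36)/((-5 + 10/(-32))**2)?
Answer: -4011698/5136975 ≈ -0.78095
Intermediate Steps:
3658/((-237*15)) + f(36)/((-5 + 10/(-32))**2) = 3658/((-237*15)) + 7/((-5 + 10/(-32))**2) = 3658/(-3555) + 7/((-5 + 10*(-1/32))**2) = 3658*(-1/3555) + 7/((-5 - 5/16)**2) = -3658/3555 + 7/((-85/16)**2) = -3658/3555 + 7/(7225/256) = -3658/3555 + 7*(256/7225) = -3658/3555 + 1792/7225 = -4011698/5136975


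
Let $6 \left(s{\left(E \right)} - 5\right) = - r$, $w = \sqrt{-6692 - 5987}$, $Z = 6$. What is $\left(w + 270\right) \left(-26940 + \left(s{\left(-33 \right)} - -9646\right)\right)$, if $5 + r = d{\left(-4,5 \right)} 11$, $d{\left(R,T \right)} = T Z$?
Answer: $-4682655 - \frac{104059 i \sqrt{12679}}{6} \approx -4.6827 \cdot 10^{6} - 1.9529 \cdot 10^{6} i$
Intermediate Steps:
$d{\left(R,T \right)} = 6 T$ ($d{\left(R,T \right)} = T 6 = 6 T$)
$r = 325$ ($r = -5 + 6 \cdot 5 \cdot 11 = -5 + 30 \cdot 11 = -5 + 330 = 325$)
$w = i \sqrt{12679}$ ($w = \sqrt{-12679} = i \sqrt{12679} \approx 112.6 i$)
$s{\left(E \right)} = - \frac{295}{6}$ ($s{\left(E \right)} = 5 + \frac{\left(-1\right) 325}{6} = 5 + \frac{1}{6} \left(-325\right) = 5 - \frac{325}{6} = - \frac{295}{6}$)
$\left(w + 270\right) \left(-26940 + \left(s{\left(-33 \right)} - -9646\right)\right) = \left(i \sqrt{12679} + 270\right) \left(-26940 - - \frac{57581}{6}\right) = \left(270 + i \sqrt{12679}\right) \left(-26940 + \left(- \frac{295}{6} + 9646\right)\right) = \left(270 + i \sqrt{12679}\right) \left(-26940 + \frac{57581}{6}\right) = \left(270 + i \sqrt{12679}\right) \left(- \frac{104059}{6}\right) = -4682655 - \frac{104059 i \sqrt{12679}}{6}$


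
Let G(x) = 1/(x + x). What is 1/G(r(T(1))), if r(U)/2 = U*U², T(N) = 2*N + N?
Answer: 108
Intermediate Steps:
T(N) = 3*N
r(U) = 2*U³ (r(U) = 2*(U*U²) = 2*U³)
G(x) = 1/(2*x)
1/G(r(T(1))) = 1/(1/(2*((2*(3*1)³)))) = 1/(1/(2*((2*3³)))) = 1/(1/(2*((2*27)))) = 1/((½)/54) = 1/((½)*(1/54)) = 1/(1/108) = 108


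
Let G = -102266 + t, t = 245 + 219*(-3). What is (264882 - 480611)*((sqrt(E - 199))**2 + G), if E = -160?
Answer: 22228068973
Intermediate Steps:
t = -412 (t = 245 - 657 = -412)
G = -102678 (G = -102266 - 412 = -102678)
(264882 - 480611)*((sqrt(E - 199))**2 + G) = (264882 - 480611)*((sqrt(-160 - 199))**2 - 102678) = -215729*((sqrt(-359))**2 - 102678) = -215729*((I*sqrt(359))**2 - 102678) = -215729*(-359 - 102678) = -215729*(-103037) = 22228068973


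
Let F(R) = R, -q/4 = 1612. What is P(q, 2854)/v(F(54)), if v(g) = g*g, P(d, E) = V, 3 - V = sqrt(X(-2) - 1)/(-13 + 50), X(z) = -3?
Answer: 1/972 - I/53946 ≈ 0.0010288 - 1.8537e-5*I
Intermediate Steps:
q = -6448 (q = -4*1612 = -6448)
V = 3 - 2*I/37 (V = 3 - sqrt(-3 - 1)/(-13 + 50) = 3 - sqrt(-4)/37 = 3 - 2*I/37 ≈ 3.0 - 0.054054*I)
P(d, E) = 3 - 2*I/37
v(g) = g**2
P(q, 2854)/v(F(54)) = (3 - 2*I/37)/(54**2) = (3 - 2*I/37)/2916 = (3 - 2*I/37)*(1/2916) = 1/972 - I/53946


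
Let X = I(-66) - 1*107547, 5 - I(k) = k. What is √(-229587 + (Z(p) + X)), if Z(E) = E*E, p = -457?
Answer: 3*I*√14246 ≈ 358.07*I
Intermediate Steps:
Z(E) = E²
I(k) = 5 - k
X = -107476 (X = (5 - 1*(-66)) - 1*107547 = (5 + 66) - 107547 = 71 - 107547 = -107476)
√(-229587 + (Z(p) + X)) = √(-229587 + ((-457)² - 107476)) = √(-229587 + (208849 - 107476)) = √(-229587 + 101373) = √(-128214) = 3*I*√14246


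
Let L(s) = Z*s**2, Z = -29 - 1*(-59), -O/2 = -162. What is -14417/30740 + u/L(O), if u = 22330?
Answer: -1117918639/2420221680 ≈ -0.46191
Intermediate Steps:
O = 324 (O = -2*(-162) = 324)
Z = 30 (Z = -29 + 59 = 30)
L(s) = 30*s**2
-14417/30740 + u/L(O) = -14417/30740 + 22330/((30*324**2)) = -14417*1/30740 + 22330/((30*104976)) = -14417/30740 + 22330/3149280 = -14417/30740 + 22330*(1/3149280) = -14417/30740 + 2233/314928 = -1117918639/2420221680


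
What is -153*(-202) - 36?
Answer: 30870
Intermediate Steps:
-153*(-202) - 36 = 30906 - 36 = 30870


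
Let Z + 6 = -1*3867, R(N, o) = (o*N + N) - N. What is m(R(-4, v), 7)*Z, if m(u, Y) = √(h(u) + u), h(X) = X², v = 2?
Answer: -7746*√14 ≈ -28983.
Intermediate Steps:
R(N, o) = N*o (R(N, o) = (N*o + N) - N = (N + N*o) - N = N*o)
Z = -3873 (Z = -6 - 1*3867 = -6 - 3867 = -3873)
m(u, Y) = √(u + u²) (m(u, Y) = √(u² + u) = √(u + u²))
m(R(-4, v), 7)*Z = √((-4*2)*(1 - 4*2))*(-3873) = √(-8*(1 - 8))*(-3873) = √(-8*(-7))*(-3873) = √56*(-3873) = (2*√14)*(-3873) = -7746*√14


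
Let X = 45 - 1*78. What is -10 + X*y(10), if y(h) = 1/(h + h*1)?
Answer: -233/20 ≈ -11.650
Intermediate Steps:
X = -33 (X = 45 - 78 = -33)
y(h) = 1/(2*h) (y(h) = 1/(h + h) = 1/(2*h))
-10 + X*y(10) = -10 - 33/(2*10) = -10 - 33*1/20 = -10 - 33/20 = -233/20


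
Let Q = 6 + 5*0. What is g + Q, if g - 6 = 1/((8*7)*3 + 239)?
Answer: 4885/407 ≈ 12.002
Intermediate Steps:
g = 2443/407 (g = 6 + 1/((8*7)*3 + 239) = 6 + 1/(56*3 + 239) = 6 + 1/(168 + 239) = 6 + 1/407 = 2443/407 ≈ 6.0025)
Q = 6 (Q = 6 + 0 = 6)
g + Q = 2443/407 + 6 = 4885/407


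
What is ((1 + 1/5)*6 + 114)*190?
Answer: 23028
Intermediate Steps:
((1 + 1/5)*6 + 114)*190 = ((1 + ⅕)*6 + 114)*190 = ((6/5)*6 + 114)*190 = (36/5 + 114)*190 = (606/5)*190 = 23028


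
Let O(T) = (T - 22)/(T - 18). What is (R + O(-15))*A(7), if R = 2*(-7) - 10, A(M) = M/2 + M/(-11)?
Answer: -15855/242 ≈ -65.516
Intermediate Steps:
O(T) = (-22 + T)/(-18 + T)
A(M) = 9*M/22 (A(M) = M*(½) + M*(-1/11) = M/2 - M/11 = 9*M/22)
R = -24 (R = -14 - 10 = -24)
(R + O(-15))*A(7) = (-24 + (-22 - 15)/(-18 - 15))*((9/22)*7) = (-24 - 37/(-33))*(63/22) = (-24 - 1/33*(-37))*(63/22) = (-24 + 37/33)*(63/22) = -755/33*63/22 = -15855/242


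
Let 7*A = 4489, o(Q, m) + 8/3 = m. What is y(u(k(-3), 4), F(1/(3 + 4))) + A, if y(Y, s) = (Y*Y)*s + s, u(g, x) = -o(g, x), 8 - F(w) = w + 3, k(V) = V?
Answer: 5893/9 ≈ 654.78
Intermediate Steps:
o(Q, m) = -8/3 + m
F(w) = 5 - w (F(w) = 8 - (w + 3) = 8 - (3 + w) = 8 + (-3 - w) = 5 - w)
A = 4489/7 (A = (⅐)*4489 = 4489/7 ≈ 641.29)
u(g, x) = 8/3 - x (u(g, x) = -(-8/3 + x) = 8/3 - x)
y(Y, s) = s + s*Y² (y(Y, s) = Y²*s + s = s*Y² + s = s + s*Y²)
y(u(k(-3), 4), F(1/(3 + 4))) + A = (5 - 1/(3 + 4))*(1 + (8/3 - 1*4)²) + 4489/7 = (5 - 1/7)*(1 + (8/3 - 4)²) + 4489/7 = (5 - 1*⅐)*(1 + (-4/3)²) + 4489/7 = (5 - ⅐)*(1 + 16/9) + 4489/7 = (34/7)*(25/9) + 4489/7 = 850/63 + 4489/7 = 5893/9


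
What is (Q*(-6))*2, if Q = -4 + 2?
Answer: 24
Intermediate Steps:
Q = -2
(Q*(-6))*2 = -2*(-6)*2 = 12*2 = 24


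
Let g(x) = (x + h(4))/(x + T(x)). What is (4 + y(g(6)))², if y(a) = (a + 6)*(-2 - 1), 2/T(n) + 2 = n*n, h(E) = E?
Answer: 3810304/10609 ≈ 359.16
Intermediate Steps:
T(n) = 2/(-2 + n²) (T(n) = 2/(-2 + n*n) = 2/(-2 + n²))
g(x) = (4 + x)/(x + 2/(-2 + x²)) (g(x) = (x + 4)/(x + 2/(-2 + x²)) = (4 + x)/(x + 2/(-2 + x²)))
y(a) = -18 - 3*a (y(a) = (6 + a)*(-3) = -18 - 3*a)
(4 + y(g(6)))² = (4 + (-18 - 3*(-2 + 6²)*(4 + 6)/(2 + 6*(-2 + 6²))))² = (4 + (-18 - 3*(-2 + 36)*10/(2 + 6*(-2 + 36))))² = (4 + (-18 - 3*34*10/(2 + 6*34)))² = (4 + (-18 - 3*34*10/(2 + 204)))² = (4 + (-18 - 3*34*10/206))² = (4 + (-18 - 3*170/103))² = (4 + (-18 - 510/103))² = (4 - 2364/103)² = (-1952/103)² = 3810304/10609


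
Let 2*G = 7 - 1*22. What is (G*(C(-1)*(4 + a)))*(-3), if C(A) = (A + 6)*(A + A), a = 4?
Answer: -1800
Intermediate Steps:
C(A) = 2*A*(6 + A) (C(A) = (6 + A)*(2*A) = 2*A*(6 + A))
G = -15/2 (G = (7 - 1*22)/2 = (7 - 22)/2 = (1/2)*(-15) = -15/2 ≈ -7.5000)
(G*(C(-1)*(4 + a)))*(-3) = -15*2*(-1)*(6 - 1)*(4 + 4)/2*(-3) = -15*2*(-1)*5*8/2*(-3) = -(-75)*8*(-3) = -15/2*(-80)*(-3) = 600*(-3) = -1800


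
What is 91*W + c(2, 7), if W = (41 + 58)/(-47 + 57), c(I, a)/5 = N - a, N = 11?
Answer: 9209/10 ≈ 920.90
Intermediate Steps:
c(I, a) = 55 - 5*a (c(I, a) = 5*(11 - a) = 55 - 5*a)
W = 99/10 ≈ 9.9000
91*W + c(2, 7) = 91*(99/10) + (55 - 5*7) = 9009/10 + (55 - 35) = 9009/10 + 20 = 9209/10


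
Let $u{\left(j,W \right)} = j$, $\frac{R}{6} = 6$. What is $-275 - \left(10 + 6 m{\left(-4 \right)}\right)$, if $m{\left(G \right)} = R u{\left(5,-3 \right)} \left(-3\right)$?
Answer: $2955$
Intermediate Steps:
$R = 36$ ($R = 6 \cdot 6 = 36$)
$m{\left(G \right)} = -540$ ($m{\left(G \right)} = 36 \cdot 5 \left(-3\right) = 180 \left(-3\right) = -540$)
$-275 - \left(10 + 6 m{\left(-4 \right)}\right) = -275 - -3230 = -275 + \left(3240 - 10\right) = -275 + 3230 = 2955$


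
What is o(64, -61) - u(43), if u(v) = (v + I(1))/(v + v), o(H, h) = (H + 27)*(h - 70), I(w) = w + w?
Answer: -1025251/86 ≈ -11922.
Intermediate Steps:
I(w) = 2*w
o(H, h) = (-70 + h)*(27 + H) (o(H, h) = (27 + H)*(-70 + h) = (-70 + h)*(27 + H))
u(v) = (2 + v)/(2*v) (u(v) = (v + 2*1)/(v + v) = (v + 2)/((2*v)) = (2 + v)*(1/(2*v)) = (2 + v)/(2*v))
o(64, -61) - u(43) = (-1890 - 70*64 + 27*(-61) + 64*(-61)) - (2 + 43)/(2*43) = (-1890 - 4480 - 1647 - 3904) - 45/(2*43) = -11921 - 1*45/86 = -11921 - 45/86 = -1025251/86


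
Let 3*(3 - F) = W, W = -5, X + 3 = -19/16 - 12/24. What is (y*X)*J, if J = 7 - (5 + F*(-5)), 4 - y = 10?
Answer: 1425/2 ≈ 712.50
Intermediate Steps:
X = -75/16 (X = -3 + (-19/16 - 12/24) = -3 + (-19*1/16 - 12*1/24) = -3 + (-19/16 - 1/2) = -3 - 27/16 = -75/16 ≈ -4.6875)
y = -6 (y = 4 - 1*10 = 4 - 10 = -6)
F = 14/3 (F = 3 - 1/3*(-5) = 3 + 5/3 = 14/3 ≈ 4.6667)
J = 76/3 (J = 7 - (5 + (14/3)*(-5)) = 7 - (5 - 70/3) = 7 - 1*(-55/3) = 7 + 55/3 = 76/3 ≈ 25.333)
(y*X)*J = -6*(-75/16)*(76/3) = (225/8)*(76/3) = 1425/2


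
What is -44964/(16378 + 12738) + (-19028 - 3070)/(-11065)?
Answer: 36469677/80542135 ≈ 0.45280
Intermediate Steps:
-44964/(16378 + 12738) + (-19028 - 3070)/(-11065) = -44964/29116 - 22098*(-1/11065) = -44964*1/29116 + 22098/11065 = -11241/7279 + 22098/11065 = 36469677/80542135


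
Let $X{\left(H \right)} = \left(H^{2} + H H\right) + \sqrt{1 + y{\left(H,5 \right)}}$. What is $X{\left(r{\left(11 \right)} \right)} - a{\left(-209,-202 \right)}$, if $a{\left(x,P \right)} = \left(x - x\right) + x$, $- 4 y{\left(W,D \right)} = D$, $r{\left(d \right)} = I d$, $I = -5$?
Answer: $6259 + \frac{i}{2} \approx 6259.0 + 0.5 i$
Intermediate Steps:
$r{\left(d \right)} = - 5 d$
$y{\left(W,D \right)} = - \frac{D}{4}$
$a{\left(x,P \right)} = x$ ($a{\left(x,P \right)} = 0 + x = x$)
$X{\left(H \right)} = \frac{i}{2} + 2 H^{2}$ ($X{\left(H \right)} = \left(H^{2} + H H\right) + \sqrt{1 - \frac{5}{4}} = \left(H^{2} + H^{2}\right) + \sqrt{1 - \frac{5}{4}} = 2 H^{2} + \sqrt{- \frac{1}{4}} = 2 H^{2} + \frac{i}{2} = \frac{i}{2} + 2 H^{2}$)
$X{\left(r{\left(11 \right)} \right)} - a{\left(-209,-202 \right)} = \left(\frac{i}{2} + 2 \left(\left(-5\right) 11\right)^{2}\right) - -209 = \left(\frac{i}{2} + 2 \left(-55\right)^{2}\right) + 209 = \left(\frac{i}{2} + 2 \cdot 3025\right) + 209 = \left(\frac{i}{2} + 6050\right) + 209 = \left(6050 + \frac{i}{2}\right) + 209 = 6259 + \frac{i}{2}$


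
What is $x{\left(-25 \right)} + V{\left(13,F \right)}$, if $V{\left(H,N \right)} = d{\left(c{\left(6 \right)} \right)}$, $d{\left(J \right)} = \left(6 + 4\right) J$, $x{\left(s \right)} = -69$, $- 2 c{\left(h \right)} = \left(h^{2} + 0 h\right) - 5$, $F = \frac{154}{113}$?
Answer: $-224$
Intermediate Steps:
$F = \frac{154}{113}$ ($F = 154 \cdot \frac{1}{113} = \frac{154}{113} \approx 1.3628$)
$c{\left(h \right)} = \frac{5}{2} - \frac{h^{2}}{2}$ ($c{\left(h \right)} = - \frac{\left(h^{2} + 0 h\right) - 5}{2} = - \frac{\left(h^{2} + 0\right) - 5}{2} = - \frac{h^{2} - 5}{2} = - \frac{-5 + h^{2}}{2} = \frac{5}{2} - \frac{h^{2}}{2}$)
$d{\left(J \right)} = 10 J$
$V{\left(H,N \right)} = -155$ ($V{\left(H,N \right)} = 10 \left(\frac{5}{2} - \frac{6^{2}}{2}\right) = 10 \left(\frac{5}{2} - 18\right) = 10 \left(- \frac{31}{2}\right) = -155$)
$x{\left(-25 \right)} + V{\left(13,F \right)} = -69 - 155 = -224$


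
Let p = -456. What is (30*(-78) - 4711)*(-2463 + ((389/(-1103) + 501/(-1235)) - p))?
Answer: 19284333072103/1362205 ≈ 1.4157e+7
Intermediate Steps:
(30*(-78) - 4711)*(-2463 + ((389/(-1103) + 501/(-1235)) - p)) = (30*(-78) - 4711)*(-2463 + ((389/(-1103) + 501/(-1235)) - 1*(-456))) = (-2340 - 4711)*(-2463 + ((389*(-1/1103) + 501*(-1/1235)) + 456)) = -7051*(-2463 + ((-389/1103 - 501/1235) + 456)) = -7051*(-2463 + (-1033018/1362205 + 456)) = -7051*(-2463 + 620132462/1362205) = -7051*(-2734978453/1362205) = 19284333072103/1362205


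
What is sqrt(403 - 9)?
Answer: sqrt(394) ≈ 19.849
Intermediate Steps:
sqrt(403 - 9) = sqrt(394)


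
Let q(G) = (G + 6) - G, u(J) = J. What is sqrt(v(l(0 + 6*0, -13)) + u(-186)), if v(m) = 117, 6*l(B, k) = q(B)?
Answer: I*sqrt(69) ≈ 8.3066*I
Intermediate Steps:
q(G) = 6 (q(G) = (6 + G) - G = 6)
l(B, k) = 1 (l(B, k) = (1/6)*6 = 1)
sqrt(v(l(0 + 6*0, -13)) + u(-186)) = sqrt(117 - 186) = sqrt(-69) = I*sqrt(69)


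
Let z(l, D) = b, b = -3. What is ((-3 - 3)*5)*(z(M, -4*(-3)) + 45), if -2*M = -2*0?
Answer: -1260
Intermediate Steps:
M = 0 (M = -(-1)*0 = -½*0 = 0)
z(l, D) = -3
((-3 - 3)*5)*(z(M, -4*(-3)) + 45) = ((-3 - 3)*5)*(-3 + 45) = -6*5*42 = -30*42 = -1260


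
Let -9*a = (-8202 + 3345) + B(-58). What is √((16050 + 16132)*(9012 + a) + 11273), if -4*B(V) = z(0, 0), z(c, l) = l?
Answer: √2766627087/3 ≈ 17533.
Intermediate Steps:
B(V) = 0 (B(V) = -¼*0 = 0)
a = 1619/3 (a = -((-8202 + 3345) + 0)/9 = -(-4857 + 0)/9 = -⅑*(-4857) = 1619/3 ≈ 539.67)
√((16050 + 16132)*(9012 + a) + 11273) = √((16050 + 16132)*(9012 + 1619/3) + 11273) = √(32182*(28655/3) + 11273) = √(922175210/3 + 11273) = √(922209029/3) = √2766627087/3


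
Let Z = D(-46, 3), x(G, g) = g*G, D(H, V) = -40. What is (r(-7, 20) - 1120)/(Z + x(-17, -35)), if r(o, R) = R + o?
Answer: -369/185 ≈ -1.9946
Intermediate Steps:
x(G, g) = G*g
Z = -40
(r(-7, 20) - 1120)/(Z + x(-17, -35)) = ((20 - 7) - 1120)/(-40 - 17*(-35)) = (13 - 1120)/(-40 + 595) = -1107/555 = -1107*1/555 = -369/185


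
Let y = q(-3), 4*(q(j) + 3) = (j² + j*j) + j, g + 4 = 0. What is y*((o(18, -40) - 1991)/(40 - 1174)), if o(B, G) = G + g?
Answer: 2035/1512 ≈ 1.3459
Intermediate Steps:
g = -4 (g = -4 + 0 = -4)
q(j) = -3 + j²/2 + j/4 (q(j) = -3 + ((j² + j*j) + j)/4 = -3 + ((j² + j²) + j)/4 = -3 + (2*j² + j)/4 = -3 + (j + 2*j²)/4 = -3 + (j²/2 + j/4) = -3 + j²/2 + j/4)
y = ¾ (y = -3 + (½)*(-3)² + (¼)*(-3) = -3 + (½)*9 - ¾ = -3 + 9/2 - ¾ = ¾ ≈ 0.75000)
o(B, G) = -4 + G (o(B, G) = G - 4 = -4 + G)
y*((o(18, -40) - 1991)/(40 - 1174)) = 3*(((-4 - 40) - 1991)/(40 - 1174))/4 = 3*((-44 - 1991)/(-1134))/4 = 3*(-2035*(-1/1134))/4 = (¾)*(2035/1134) = 2035/1512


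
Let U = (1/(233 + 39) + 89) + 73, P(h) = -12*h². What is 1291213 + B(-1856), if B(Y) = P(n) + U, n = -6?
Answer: 351136497/272 ≈ 1.2909e+6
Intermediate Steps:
U = 44065/272 (U = (1/272 + 89) + 73 = 24209/272 + 73 = 44065/272 ≈ 162.00)
B(Y) = -73439/272 (B(Y) = -12*(-6)² + 44065/272 = -12*36 + 44065/272 = -432 + 44065/272 = -73439/272)
1291213 + B(-1856) = 1291213 - 73439/272 = 351136497/272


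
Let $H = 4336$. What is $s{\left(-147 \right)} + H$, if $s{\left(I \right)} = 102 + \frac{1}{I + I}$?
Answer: $\frac{1304771}{294} \approx 4438.0$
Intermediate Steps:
$s{\left(I \right)} = 102 + \frac{1}{2 I}$
$s{\left(-147 \right)} + H = \left(102 + \frac{1}{2 \left(-147\right)}\right) + 4336 = \left(102 + \frac{1}{2} \left(- \frac{1}{147}\right)\right) + 4336 = \left(102 - \frac{1}{294}\right) + 4336 = \frac{29987}{294} + 4336 = \frac{1304771}{294}$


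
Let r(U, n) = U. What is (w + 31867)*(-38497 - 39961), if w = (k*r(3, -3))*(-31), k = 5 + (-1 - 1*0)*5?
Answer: -2500221086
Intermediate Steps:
k = 0 (k = 5 + (-1 + 0)*5 = 5 - 1*5 = 5 - 5 = 0)
w = 0 (w = (0*3)*(-31) = 0*(-31) = 0)
(w + 31867)*(-38497 - 39961) = (0 + 31867)*(-38497 - 39961) = 31867*(-78458) = -2500221086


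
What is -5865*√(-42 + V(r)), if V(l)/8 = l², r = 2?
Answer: -5865*I*√10 ≈ -18547.0*I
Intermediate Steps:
V(l) = 8*l²
-5865*√(-42 + V(r)) = -5865*√(-42 + 8*2²) = -5865*√(-42 + 8*4) = -5865*√(-42 + 32) = -5865*I*√10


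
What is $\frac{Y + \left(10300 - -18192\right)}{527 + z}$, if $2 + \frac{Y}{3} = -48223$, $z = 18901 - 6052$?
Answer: $- \frac{116183}{13376} \approx -8.6859$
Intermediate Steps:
$z = 12849$
$Y = -144675$ ($Y = -6 + 3 \left(-48223\right) = -6 - 144669 = -144675$)
$\frac{Y + \left(10300 - -18192\right)}{527 + z} = \frac{-144675 + \left(10300 - -18192\right)}{527 + 12849} = \frac{-144675 + \left(10300 + 18192\right)}{13376} = \left(-144675 + 28492\right) \frac{1}{13376} = \left(-116183\right) \frac{1}{13376} = - \frac{116183}{13376}$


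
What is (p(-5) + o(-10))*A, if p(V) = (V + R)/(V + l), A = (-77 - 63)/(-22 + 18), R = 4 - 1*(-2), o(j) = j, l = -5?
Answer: -707/2 ≈ -353.50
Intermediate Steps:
R = 6 (R = 4 + 2 = 6)
A = 35 (A = -140/(-4) = -140*(-¼) = 35)
p(V) = (6 + V)/(-5 + V) (p(V) = (V + 6)/(V - 5) = (6 + V)/(-5 + V))
(p(-5) + o(-10))*A = ((6 - 5)/(-5 - 5) - 10)*35 = (1/(-10) - 10)*35 = (-⅒*1 - 10)*35 = (-⅒ - 10)*35 = -101/10*35 = -707/2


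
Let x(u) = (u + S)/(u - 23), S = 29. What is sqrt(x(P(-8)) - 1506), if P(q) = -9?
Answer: I*sqrt(24106)/4 ≈ 38.815*I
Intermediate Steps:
x(u) = (29 + u)/(-23 + u) (x(u) = (u + 29)/(u - 23) = (29 + u)/(-23 + u))
sqrt(x(P(-8)) - 1506) = sqrt((29 - 9)/(-23 - 9) - 1506) = sqrt(20/(-32) - 1506) = sqrt(-1/32*20 - 1506) = sqrt(-5/8 - 1506) = sqrt(-12053/8) = I*sqrt(24106)/4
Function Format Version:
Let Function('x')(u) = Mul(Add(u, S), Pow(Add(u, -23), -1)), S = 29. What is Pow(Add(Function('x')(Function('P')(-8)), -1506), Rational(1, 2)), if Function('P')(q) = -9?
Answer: Mul(Rational(1, 4), I, Pow(24106, Rational(1, 2))) ≈ Mul(38.815, I)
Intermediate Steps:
Function('x')(u) = Mul(Pow(Add(-23, u), -1), Add(29, u)) (Function('x')(u) = Mul(Add(u, 29), Pow(Add(u, -23), -1)) = Mul(Add(29, u), Pow(Add(-23, u), -1)) = Mul(Pow(Add(-23, u), -1), Add(29, u)))
Pow(Add(Function('x')(Function('P')(-8)), -1506), Rational(1, 2)) = Pow(Add(Mul(Pow(Add(-23, -9), -1), Add(29, -9)), -1506), Rational(1, 2)) = Pow(Add(Mul(Pow(-32, -1), 20), -1506), Rational(1, 2)) = Pow(Add(Mul(Rational(-1, 32), 20), -1506), Rational(1, 2)) = Pow(Add(Rational(-5, 8), -1506), Rational(1, 2)) = Pow(Rational(-12053, 8), Rational(1, 2)) = Mul(Rational(1, 4), I, Pow(24106, Rational(1, 2)))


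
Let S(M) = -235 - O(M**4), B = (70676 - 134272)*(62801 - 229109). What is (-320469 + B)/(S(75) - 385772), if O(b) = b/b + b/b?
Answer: -10576203099/386009 ≈ -27399.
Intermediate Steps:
O(b) = 2 (O(b) = 1 + 1 = 2)
B = 10576523568 (B = -63596*(-166308) = 10576523568)
S(M) = -237 (S(M) = -235 - 1*2 = -235 - 2 = -237)
(-320469 + B)/(S(75) - 385772) = (-320469 + 10576523568)/(-237 - 385772) = 10576203099/(-386009) = 10576203099*(-1/386009) = -10576203099/386009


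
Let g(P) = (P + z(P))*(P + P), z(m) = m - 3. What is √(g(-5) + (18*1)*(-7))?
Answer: 2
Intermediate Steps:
z(m) = -3 + m
g(P) = 2*P*(-3 + 2*P) (g(P) = (P + (-3 + P))*(P + P) = (-3 + 2*P)*(2*P) = 2*P*(-3 + 2*P))
√(g(-5) + (18*1)*(-7)) = √(2*(-5)*(-3 + 2*(-5)) + (18*1)*(-7)) = √(2*(-5)*(-3 - 10) + 18*(-7)) = √(2*(-5)*(-13) - 126) = √(130 - 126) = √4 = 2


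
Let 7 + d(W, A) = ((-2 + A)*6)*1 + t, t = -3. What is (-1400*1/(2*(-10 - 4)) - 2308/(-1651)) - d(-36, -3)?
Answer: 150898/1651 ≈ 91.398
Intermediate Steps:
d(W, A) = -22 + 6*A (d(W, A) = -7 + (((-2 + A)*6)*1 - 3) = -7 + ((-12 + 6*A)*1 - 3) = -7 + ((-12 + 6*A) - 3) = -7 + (-15 + 6*A) = -22 + 6*A)
(-1400*1/(2*(-10 - 4)) - 2308/(-1651)) - d(-36, -3) = (-1400*1/(2*(-10 - 4)) - 2308/(-1651)) - (-22 + 6*(-3)) = (-1400/((-14*2)) - 2308*(-1/1651)) - (-22 - 18) = (-1400/(-28) + 2308/1651) - 1*(-40) = (-1400*(-1/28) + 2308/1651) + 40 = (50 + 2308/1651) + 40 = 84858/1651 + 40 = 150898/1651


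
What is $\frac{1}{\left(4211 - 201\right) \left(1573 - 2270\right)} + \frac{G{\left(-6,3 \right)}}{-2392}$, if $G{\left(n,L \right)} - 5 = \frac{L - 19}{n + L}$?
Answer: $- \frac{43325623}{10028352360} \approx -0.0043203$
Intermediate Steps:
$G{\left(n,L \right)} = 5 + \frac{-19 + L}{L + n}$ ($G{\left(n,L \right)} = 5 + \frac{L - 19}{n + L} = 5 + \frac{-19 + L}{L + n}$)
$\frac{1}{\left(4211 - 201\right) \left(1573 - 2270\right)} + \frac{G{\left(-6,3 \right)}}{-2392} = \frac{1}{\left(4211 - 201\right) \left(1573 - 2270\right)} + \frac{\frac{1}{3 - 6} \left(-19 + 5 \left(-6\right) + 6 \cdot 3\right)}{-2392} = \frac{1}{4010 \left(-697\right)} + \frac{-19 - 30 + 18}{-3} \left(- \frac{1}{2392}\right) = \frac{1}{4010} \left(- \frac{1}{697}\right) + \left(- \frac{1}{3}\right) \left(-31\right) \left(- \frac{1}{2392}\right) = - \frac{1}{2794970} + \frac{31}{3} \left(- \frac{1}{2392}\right) = - \frac{1}{2794970} - \frac{31}{7176} = - \frac{43325623}{10028352360}$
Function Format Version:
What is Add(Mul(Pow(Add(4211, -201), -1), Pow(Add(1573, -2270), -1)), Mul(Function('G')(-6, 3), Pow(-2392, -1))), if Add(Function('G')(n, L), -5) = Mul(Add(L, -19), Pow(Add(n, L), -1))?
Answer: Rational(-43325623, 10028352360) ≈ -0.0043203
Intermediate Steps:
Function('G')(n, L) = Add(5, Mul(Pow(Add(L, n), -1), Add(-19, L))) (Function('G')(n, L) = Add(5, Mul(Add(L, -19), Pow(Add(n, L), -1))) = Add(5, Mul(Add(-19, L), Pow(Add(L, n), -1))) = Add(5, Mul(Pow(Add(L, n), -1), Add(-19, L))))
Add(Mul(Pow(Add(4211, -201), -1), Pow(Add(1573, -2270), -1)), Mul(Function('G')(-6, 3), Pow(-2392, -1))) = Add(Mul(Pow(Add(4211, -201), -1), Pow(Add(1573, -2270), -1)), Mul(Mul(Pow(Add(3, -6), -1), Add(-19, Mul(5, -6), Mul(6, 3))), Pow(-2392, -1))) = Add(Mul(Pow(4010, -1), Pow(-697, -1)), Mul(Mul(Pow(-3, -1), Add(-19, -30, 18)), Rational(-1, 2392))) = Add(Mul(Rational(1, 4010), Rational(-1, 697)), Mul(Mul(Rational(-1, 3), -31), Rational(-1, 2392))) = Add(Rational(-1, 2794970), Mul(Rational(31, 3), Rational(-1, 2392))) = Add(Rational(-1, 2794970), Rational(-31, 7176)) = Rational(-43325623, 10028352360)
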